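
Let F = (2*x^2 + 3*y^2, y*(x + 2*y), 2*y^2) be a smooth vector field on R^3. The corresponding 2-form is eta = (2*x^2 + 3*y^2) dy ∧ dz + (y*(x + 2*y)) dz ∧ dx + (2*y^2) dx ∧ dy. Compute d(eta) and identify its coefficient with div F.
d(eta) = (5*x + 4*y) dx ∧ dy ∧ dz; div F = 5*x + 4*y

For a 2-form in R^3 of the form above, applying d gives a 3-form with coefficient ∂P/∂x + ∂Q/∂y + ∂R/∂z:
  ∂P/∂x = 4*x
  ∂Q/∂y = x + 4*y
  ∂R/∂z = 0
Sum = 5*x + 4*y, which is exactly div F.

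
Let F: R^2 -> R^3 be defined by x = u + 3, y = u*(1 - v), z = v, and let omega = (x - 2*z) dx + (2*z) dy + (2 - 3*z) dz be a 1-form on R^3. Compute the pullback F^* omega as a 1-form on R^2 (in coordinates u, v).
F^* omega = (u - 2*v^2 + 3) du + (-2*u*v - 3*v + 2) dv

Using F^*(f dg) = (f ∘ F) d(g ∘ F), substitute each coordinate x_i by F_i(u, v) in f_i, and replace dx_i by d F_i = (∂F_i/∂u) du + (∂F_i/∂v) dv.
  For the x component: f_1(F) = u - 2*v + 3; d F_1 = (1) du + (0) dv
  For the y component: f_2(F) = 2*v; d F_2 = (1 - v) du + (-u) dv
  For the z component: f_3(F) = 2 - 3*v; d F_3 = (0) du + (1) dv
Combining and collecting du, dv coefficients:
  coeff of du: u - 2*v^2 + 3
  coeff of dv: -2*u*v - 3*v + 2
F^* omega = (u - 2*v^2 + 3) du + (-2*u*v - 3*v + 2) dv.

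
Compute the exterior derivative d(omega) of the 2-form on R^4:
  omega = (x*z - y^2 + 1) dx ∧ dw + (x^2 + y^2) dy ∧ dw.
d(omega) = (2*x + 2*y) dx ∧ dy ∧ dw + (-x) dx ∧ dz ∧ dw

For a 2-form omega = sum_{i<j} g_{ij} dx_i ∧ dx_j, the exterior derivative is
  d(omega) = sum_{i<j} d(g_{ij}) ∧ dx_i ∧ dx_j = sum_{i<j, k} (∂g_{ij}/∂x_k) dx_k ∧ dx_i ∧ dx_j.
Expand each term, using dx_k ∧ dx_i ∧ dx_j = sgn(permutation) dx_{(a)} ∧ dx_{(b)} ∧ dx_{(c)} with (a < b < c) sorted:
  d(x*z - y^2 + 1) includes (∂/∂y)(x*z - y^2 + 1) dy = (-2*y) dy, which multiplied by dx ∧ dw gives (2*y) dx ∧ dy ∧ dw
  d(x*z - y^2 + 1) includes (∂/∂z)(x*z - y^2 + 1) dz = (x) dz, which multiplied by dx ∧ dw gives (-x) dx ∧ dz ∧ dw
  d(x^2 + y^2) includes (∂/∂x)(x^2 + y^2) dx = (2*x) dx, which multiplied by dy ∧ dw gives (2*x) dx ∧ dy ∧ dw
Collecting like 3-forms: d(omega) = (2*x + 2*y) dx ∧ dy ∧ dw + (-x) dx ∧ dz ∧ dw.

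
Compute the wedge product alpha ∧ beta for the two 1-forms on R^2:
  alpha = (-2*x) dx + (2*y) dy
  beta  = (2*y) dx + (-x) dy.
alpha ∧ beta = (2*x^2 - 4*y^2) dx ∧ dy

Distribute the wedge, using dx_i ∧ dx_j = -dx_j ∧ dx_i and dx_i ∧ dx_i = 0. For each pair (i, j) with i < j, the coefficient of dx_i ∧ dx_j in alpha ∧ beta is (alpha_i * beta_j - alpha_j * beta_i). Collecting: alpha ∧ beta = (2*x^2 - 4*y^2) dx ∧ dy.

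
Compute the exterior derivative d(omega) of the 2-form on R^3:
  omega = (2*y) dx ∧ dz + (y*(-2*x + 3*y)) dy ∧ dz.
d(omega) = (-2*y - 2) dx ∧ dy ∧ dz

For a 2-form omega = sum_{i<j} g_{ij} dx_i ∧ dx_j, the exterior derivative is
  d(omega) = sum_{i<j} d(g_{ij}) ∧ dx_i ∧ dx_j = sum_{i<j, k} (∂g_{ij}/∂x_k) dx_k ∧ dx_i ∧ dx_j.
Expand each term, using dx_k ∧ dx_i ∧ dx_j = sgn(permutation) dx_{(a)} ∧ dx_{(b)} ∧ dx_{(c)} with (a < b < c) sorted:
  d(2*y) includes (∂/∂y)(2*y) dy = (2) dy, which multiplied by dx ∧ dz gives (-2) dx ∧ dy ∧ dz
  d(y*(-2*x + 3*y)) includes (∂/∂x)(y*(-2*x + 3*y)) dx = (-2*y) dx, which multiplied by dy ∧ dz gives (-2*y) dx ∧ dy ∧ dz
Collecting like 3-forms: d(omega) = (-2*y - 2) dx ∧ dy ∧ dz.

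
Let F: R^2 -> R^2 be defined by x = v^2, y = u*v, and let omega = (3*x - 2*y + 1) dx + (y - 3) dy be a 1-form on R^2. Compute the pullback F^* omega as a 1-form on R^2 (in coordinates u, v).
F^* omega = (v*(u*v - 3)) du + (u^2*v - 4*u*v^2 - 3*u + 6*v^3 + 2*v) dv

Using F^*(f dg) = (f ∘ F) d(g ∘ F), substitute each coordinate x_i by F_i(u, v) in f_i, and replace dx_i by d F_i = (∂F_i/∂u) du + (∂F_i/∂v) dv.
  For the x component: f_1(F) = -2*u*v + 3*v^2 + 1; d F_1 = (0) du + (2*v) dv
  For the y component: f_2(F) = u*v - 3; d F_2 = (v) du + (u) dv
Combining and collecting du, dv coefficients:
  coeff of du: v*(u*v - 3)
  coeff of dv: u^2*v - 4*u*v^2 - 3*u + 6*v^3 + 2*v
F^* omega = (v*(u*v - 3)) du + (u^2*v - 4*u*v^2 - 3*u + 6*v^3 + 2*v) dv.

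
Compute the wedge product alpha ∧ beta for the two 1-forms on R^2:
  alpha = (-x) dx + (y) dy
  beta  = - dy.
alpha ∧ beta = (x) dx ∧ dy

Distribute the wedge, using dx_i ∧ dx_j = -dx_j ∧ dx_i and dx_i ∧ dx_i = 0. For each pair (i, j) with i < j, the coefficient of dx_i ∧ dx_j in alpha ∧ beta is (alpha_i * beta_j - alpha_j * beta_i). Collecting: alpha ∧ beta = (x) dx ∧ dy.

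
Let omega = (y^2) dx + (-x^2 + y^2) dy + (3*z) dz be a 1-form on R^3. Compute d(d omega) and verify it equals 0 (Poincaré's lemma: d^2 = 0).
d(d omega) = 0

Step 1: d omega = sum_{i<j} (∂f_j/∂x_i - ∂f_i/∂x_j) dx_i ∧ dx_j:
  coeff of dx ∧ dy: -2*x - 2*y
  coeff of dx ∧ dz: 0
  coeff of dy ∧ dz: 0
Step 2: Apply d again to each 2-form coefficient. The only possible 3-form in R^3 is dx ∧ dy ∧ dz, with coefficient
  ∂(coeff of dy∧dz)/∂x - ∂(coeff of dx∧dz)/∂y + ∂(coeff of dx∧dy)/∂z
  = ∂/∂x (0) - ∂/∂y (0) + ∂/∂z (-2*x - 2*y).
Each of these terms simplifies to sums of mixed partials that cancel in pairs. The result is 0 (by equality of mixed partials for smooth functions — Schwarz / Clairaut).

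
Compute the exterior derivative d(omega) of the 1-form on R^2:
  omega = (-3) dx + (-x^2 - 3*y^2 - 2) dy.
d(omega) = (-2*x) dx ∧ dy

For a 1-form omega = sum_i f_i dx_i, the exterior derivative is
  d(omega) = sum_{i < j} (∂f_j/∂x_i - ∂f_i/∂x_j) dx_i ∧ dx_j.
  coefficient of dx ∧ dy: ∂f_2/∂x - ∂f_1/∂y = ∂(-x^2 - 3*y^2 - 2)/∂x - ∂(-3)/∂y = -2*x
Assembling: d(omega) = (-2*x) dx ∧ dy.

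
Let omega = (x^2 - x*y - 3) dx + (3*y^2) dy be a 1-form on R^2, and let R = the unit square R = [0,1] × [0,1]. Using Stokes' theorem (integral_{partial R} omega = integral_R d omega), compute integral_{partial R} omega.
integral_(partial R) omega = 1/2

Stokes: integral_partial_R omega = integral_R d omega with d omega = (∂Q/∂x - ∂P/∂y) dx ∧ dy.
  ∂Q/∂x = 0
  ∂P/∂y = -x
  integrand = ∂Q/∂x - ∂P/∂y = x.
Integrating over R: integral_0^1 integral_0^1 (x) dx dy = 1/2.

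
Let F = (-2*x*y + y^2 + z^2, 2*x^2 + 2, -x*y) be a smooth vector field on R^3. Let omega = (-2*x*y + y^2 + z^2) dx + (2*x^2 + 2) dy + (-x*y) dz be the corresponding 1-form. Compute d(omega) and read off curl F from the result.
d(omega) = (-x) dy ∧ dz + (y + 2*z) dz ∧ dx + (6*x - 2*y) dx ∧ dy; curl F = (-x, y + 2*z, 6*x - 2*y)

d omega = sum_{i<j} (∂f_j/∂x_i - ∂f_i/∂x_j) dx_i ∧ dx_j. Under the identification (dy ∧ dz, dz ∧ dx, dx ∧ dy) ↔ (e_x, e_y, e_z), the coefficients are exactly the components of curl F. Compute:
  ∂R/∂y - ∂Q/∂z = (-x) - (0) = -x
  ∂P/∂z - ∂R/∂x = (2*z) - (-y) = y + 2*z
  ∂Q/∂x - ∂P/∂y = (4*x) - (-2*x + 2*y) = 6*x - 2*y.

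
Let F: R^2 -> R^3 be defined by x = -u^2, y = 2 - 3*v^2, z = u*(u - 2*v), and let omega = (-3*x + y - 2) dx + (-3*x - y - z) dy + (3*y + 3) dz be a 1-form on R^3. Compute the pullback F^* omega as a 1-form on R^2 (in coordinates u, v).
F^* omega = (-6*u^3 - 12*u*v^2 + 18*u + 18*v^3 - 18*v) du + (-12*u^2*v + 6*u*v^2 - 18*u - 18*v^3 + 12*v) dv

Using F^*(f dg) = (f ∘ F) d(g ∘ F), substitute each coordinate x_i by F_i(u, v) in f_i, and replace dx_i by d F_i = (∂F_i/∂u) du + (∂F_i/∂v) dv.
  For the x component: f_1(F) = 3*u^2 - 3*v^2; d F_1 = (-2*u) du + (0) dv
  For the y component: f_2(F) = 2*u^2 + 2*u*v + 3*v^2 - 2; d F_2 = (0) du + (-6*v) dv
  For the z component: f_3(F) = 9 - 9*v^2; d F_3 = (2*u - 2*v) du + (-2*u) dv
Combining and collecting du, dv coefficients:
  coeff of du: -6*u^3 - 12*u*v^2 + 18*u + 18*v^3 - 18*v
  coeff of dv: -12*u^2*v + 6*u*v^2 - 18*u - 18*v^3 + 12*v
F^* omega = (-6*u^3 - 12*u*v^2 + 18*u + 18*v^3 - 18*v) du + (-12*u^2*v + 6*u*v^2 - 18*u - 18*v^3 + 12*v) dv.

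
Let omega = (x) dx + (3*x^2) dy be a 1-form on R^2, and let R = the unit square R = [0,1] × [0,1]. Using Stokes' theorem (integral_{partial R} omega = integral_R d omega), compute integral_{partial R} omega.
integral_(partial R) omega = 3

Stokes: integral_partial_R omega = integral_R d omega with d omega = (∂Q/∂x - ∂P/∂y) dx ∧ dy.
  ∂Q/∂x = 6*x
  ∂P/∂y = 0
  integrand = ∂Q/∂x - ∂P/∂y = 6*x.
Integrating over R: integral_0^1 integral_0^1 (6*x) dx dy = 3.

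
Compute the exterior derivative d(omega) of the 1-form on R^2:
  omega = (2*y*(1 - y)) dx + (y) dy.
d(omega) = (4*y - 2) dx ∧ dy

For a 1-form omega = sum_i f_i dx_i, the exterior derivative is
  d(omega) = sum_{i < j} (∂f_j/∂x_i - ∂f_i/∂x_j) dx_i ∧ dx_j.
  coefficient of dx ∧ dy: ∂f_2/∂x - ∂f_1/∂y = ∂(y)/∂x - ∂(2*y*(1 - y))/∂y = 4*y - 2
Assembling: d(omega) = (4*y - 2) dx ∧ dy.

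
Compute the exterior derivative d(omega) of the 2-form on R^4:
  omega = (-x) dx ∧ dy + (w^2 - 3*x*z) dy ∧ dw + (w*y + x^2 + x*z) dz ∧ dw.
d(omega) = (-3*z) dx ∧ dy ∧ dw + (w + 3*x) dy ∧ dz ∧ dw + (2*x + z) dx ∧ dz ∧ dw

For a 2-form omega = sum_{i<j} g_{ij} dx_i ∧ dx_j, the exterior derivative is
  d(omega) = sum_{i<j} d(g_{ij}) ∧ dx_i ∧ dx_j = sum_{i<j, k} (∂g_{ij}/∂x_k) dx_k ∧ dx_i ∧ dx_j.
Expand each term, using dx_k ∧ dx_i ∧ dx_j = sgn(permutation) dx_{(a)} ∧ dx_{(b)} ∧ dx_{(c)} with (a < b < c) sorted:
  d(w^2 - 3*x*z) includes (∂/∂x)(w^2 - 3*x*z) dx = (-3*z) dx, which multiplied by dy ∧ dw gives (-3*z) dx ∧ dy ∧ dw
  d(w^2 - 3*x*z) includes (∂/∂z)(w^2 - 3*x*z) dz = (-3*x) dz, which multiplied by dy ∧ dw gives (3*x) dy ∧ dz ∧ dw
  d(w*y + x^2 + x*z) includes (∂/∂x)(w*y + x^2 + x*z) dx = (2*x + z) dx, which multiplied by dz ∧ dw gives (2*x + z) dx ∧ dz ∧ dw
  d(w*y + x^2 + x*z) includes (∂/∂y)(w*y + x^2 + x*z) dy = (w) dy, which multiplied by dz ∧ dw gives (w) dy ∧ dz ∧ dw
Collecting like 3-forms: d(omega) = (-3*z) dx ∧ dy ∧ dw + (w + 3*x) dy ∧ dz ∧ dw + (2*x + z) dx ∧ dz ∧ dw.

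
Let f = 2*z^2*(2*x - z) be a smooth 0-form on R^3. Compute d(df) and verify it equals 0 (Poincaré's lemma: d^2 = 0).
d(df) = 0

Step 1: df = sum_i (∂f/∂x_i) dx_i = (4*z^2) dx + (0) dy + (2*z*(4*x - 3*z)) dz.
Step 2: Apply d again. Using the 1-form formula, the coefficient of dx ∧ dy in d(df) is ∂^2 f/∂x ∂y - ∂^2 f/∂y ∂x = (0) - (0) = 0 (equality of mixed partials for smooth f).
Similarly for dx ∧ dz and dy ∧ dz — all coefficients vanish. So d(df) = 0.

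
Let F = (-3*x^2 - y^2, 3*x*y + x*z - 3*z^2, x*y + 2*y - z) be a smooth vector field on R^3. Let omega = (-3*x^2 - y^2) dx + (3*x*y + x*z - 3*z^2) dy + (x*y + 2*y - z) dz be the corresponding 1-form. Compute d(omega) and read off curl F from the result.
d(omega) = (6*z + 2) dy ∧ dz + (-y) dz ∧ dx + (5*y + z) dx ∧ dy; curl F = (6*z + 2, -y, 5*y + z)

d omega = sum_{i<j} (∂f_j/∂x_i - ∂f_i/∂x_j) dx_i ∧ dx_j. Under the identification (dy ∧ dz, dz ∧ dx, dx ∧ dy) ↔ (e_x, e_y, e_z), the coefficients are exactly the components of curl F. Compute:
  ∂R/∂y - ∂Q/∂z = (x + 2) - (x - 6*z) = 6*z + 2
  ∂P/∂z - ∂R/∂x = (0) - (y) = -y
  ∂Q/∂x - ∂P/∂y = (3*y + z) - (-2*y) = 5*y + z.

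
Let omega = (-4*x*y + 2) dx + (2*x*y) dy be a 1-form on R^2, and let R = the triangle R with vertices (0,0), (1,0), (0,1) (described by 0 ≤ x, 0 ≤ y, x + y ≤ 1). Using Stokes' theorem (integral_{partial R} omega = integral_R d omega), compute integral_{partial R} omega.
integral_(partial R) omega = 1

Stokes: integral_partial_R omega = integral_R d omega with d omega = (∂Q/∂x - ∂P/∂y) dx ∧ dy.
  ∂Q/∂x = 2*y
  ∂P/∂y = -4*x
  integrand = ∂Q/∂x - ∂P/∂y = 4*x + 2*y.
Integrating over R: integral_0^1 integral_0^{1-x} (4*x + 2*y) dy dx = 1.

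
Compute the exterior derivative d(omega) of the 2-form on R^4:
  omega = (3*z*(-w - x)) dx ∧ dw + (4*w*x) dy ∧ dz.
d(omega) = (3*w + 3*x) dx ∧ dz ∧ dw + (4*w) dx ∧ dy ∧ dz + (4*x) dy ∧ dz ∧ dw

For a 2-form omega = sum_{i<j} g_{ij} dx_i ∧ dx_j, the exterior derivative is
  d(omega) = sum_{i<j} d(g_{ij}) ∧ dx_i ∧ dx_j = sum_{i<j, k} (∂g_{ij}/∂x_k) dx_k ∧ dx_i ∧ dx_j.
Expand each term, using dx_k ∧ dx_i ∧ dx_j = sgn(permutation) dx_{(a)} ∧ dx_{(b)} ∧ dx_{(c)} with (a < b < c) sorted:
  d(3*z*(-w - x)) includes (∂/∂z)(3*z*(-w - x)) dz = (-3*w - 3*x) dz, which multiplied by dx ∧ dw gives (3*w + 3*x) dx ∧ dz ∧ dw
  d(4*w*x) includes (∂/∂x)(4*w*x) dx = (4*w) dx, which multiplied by dy ∧ dz gives (4*w) dx ∧ dy ∧ dz
  d(4*w*x) includes (∂/∂w)(4*w*x) dw = (4*x) dw, which multiplied by dy ∧ dz gives (4*x) dy ∧ dz ∧ dw
Collecting like 3-forms: d(omega) = (3*w + 3*x) dx ∧ dz ∧ dw + (4*w) dx ∧ dy ∧ dz + (4*x) dy ∧ dz ∧ dw.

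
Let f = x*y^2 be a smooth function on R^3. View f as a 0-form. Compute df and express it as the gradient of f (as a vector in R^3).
df = (y^2) dx + (2*x*y) dy + (0) dz; grad f = (y^2, 2*x*y, 0)

For a 0-form f, d f = (∂f/∂x) dx + (∂f/∂y) dy + (∂f/∂z) dz. The components of the vector representation are exactly the entries of grad f in Cartesian coordinates:
  ∂f/∂x = y^2
  ∂f/∂y = 2*x*y
  ∂f/∂z = 0.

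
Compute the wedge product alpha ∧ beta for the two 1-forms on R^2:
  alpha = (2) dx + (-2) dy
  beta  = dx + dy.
alpha ∧ beta = (4) dx ∧ dy

Distribute the wedge, using dx_i ∧ dx_j = -dx_j ∧ dx_i and dx_i ∧ dx_i = 0. For each pair (i, j) with i < j, the coefficient of dx_i ∧ dx_j in alpha ∧ beta is (alpha_i * beta_j - alpha_j * beta_i). Collecting: alpha ∧ beta = (4) dx ∧ dy.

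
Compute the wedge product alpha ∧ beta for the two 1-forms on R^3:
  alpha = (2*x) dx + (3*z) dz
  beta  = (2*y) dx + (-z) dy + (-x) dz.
alpha ∧ beta = (-2*x*z) dx ∧ dy + (-2*x^2 - 6*y*z) dx ∧ dz + (3*z^2) dy ∧ dz

Distribute the wedge, using dx_i ∧ dx_j = -dx_j ∧ dx_i and dx_i ∧ dx_i = 0. For each pair (i, j) with i < j, the coefficient of dx_i ∧ dx_j in alpha ∧ beta is (alpha_i * beta_j - alpha_j * beta_i). Collecting: alpha ∧ beta = (-2*x*z) dx ∧ dy + (-2*x^2 - 6*y*z) dx ∧ dz + (3*z^2) dy ∧ dz.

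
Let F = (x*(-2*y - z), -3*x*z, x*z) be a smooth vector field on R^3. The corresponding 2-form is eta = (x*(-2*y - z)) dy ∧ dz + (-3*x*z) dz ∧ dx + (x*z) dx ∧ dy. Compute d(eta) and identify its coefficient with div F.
d(eta) = (x - 2*y - z) dx ∧ dy ∧ dz; div F = x - 2*y - z

For a 2-form in R^3 of the form above, applying d gives a 3-form with coefficient ∂P/∂x + ∂Q/∂y + ∂R/∂z:
  ∂P/∂x = -2*y - z
  ∂Q/∂y = 0
  ∂R/∂z = x
Sum = x - 2*y - z, which is exactly div F.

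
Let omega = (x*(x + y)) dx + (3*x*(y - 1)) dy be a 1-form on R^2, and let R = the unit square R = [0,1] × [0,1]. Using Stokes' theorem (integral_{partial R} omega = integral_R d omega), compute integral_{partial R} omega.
integral_(partial R) omega = -2

Stokes: integral_partial_R omega = integral_R d omega with d omega = (∂Q/∂x - ∂P/∂y) dx ∧ dy.
  ∂Q/∂x = 3*y - 3
  ∂P/∂y = x
  integrand = ∂Q/∂x - ∂P/∂y = -x + 3*y - 3.
Integrating over R: integral_0^1 integral_0^1 (-x + 3*y - 3) dx dy = -2.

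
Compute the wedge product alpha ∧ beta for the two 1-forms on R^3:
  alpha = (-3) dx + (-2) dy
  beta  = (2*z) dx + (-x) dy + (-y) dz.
alpha ∧ beta = (3*x + 4*z) dx ∧ dy + (3*y) dx ∧ dz + (2*y) dy ∧ dz

Distribute the wedge, using dx_i ∧ dx_j = -dx_j ∧ dx_i and dx_i ∧ dx_i = 0. For each pair (i, j) with i < j, the coefficient of dx_i ∧ dx_j in alpha ∧ beta is (alpha_i * beta_j - alpha_j * beta_i). Collecting: alpha ∧ beta = (3*x + 4*z) dx ∧ dy + (3*y) dx ∧ dz + (2*y) dy ∧ dz.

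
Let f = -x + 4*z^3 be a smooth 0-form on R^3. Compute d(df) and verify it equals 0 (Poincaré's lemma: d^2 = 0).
d(df) = 0

Step 1: df = sum_i (∂f/∂x_i) dx_i = (-1) dx + (0) dy + (12*z^2) dz.
Step 2: Apply d again. Using the 1-form formula, the coefficient of dx ∧ dy in d(df) is ∂^2 f/∂x ∂y - ∂^2 f/∂y ∂x = (0) - (0) = 0 (equality of mixed partials for smooth f).
Similarly for dx ∧ dz and dy ∧ dz — all coefficients vanish. So d(df) = 0.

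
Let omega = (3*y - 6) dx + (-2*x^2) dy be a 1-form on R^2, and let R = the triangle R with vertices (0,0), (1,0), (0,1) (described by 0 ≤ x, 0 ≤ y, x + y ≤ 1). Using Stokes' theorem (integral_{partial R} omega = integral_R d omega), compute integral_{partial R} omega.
integral_(partial R) omega = -13/6

Stokes: integral_partial_R omega = integral_R d omega with d omega = (∂Q/∂x - ∂P/∂y) dx ∧ dy.
  ∂Q/∂x = -4*x
  ∂P/∂y = 3
  integrand = ∂Q/∂x - ∂P/∂y = -4*x - 3.
Integrating over R: integral_0^1 integral_0^{1-x} (-4*x - 3) dy dx = -13/6.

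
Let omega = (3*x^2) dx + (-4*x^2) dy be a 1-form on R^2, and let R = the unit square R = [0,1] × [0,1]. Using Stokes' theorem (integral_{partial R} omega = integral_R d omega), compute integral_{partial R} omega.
integral_(partial R) omega = -4

Stokes: integral_partial_R omega = integral_R d omega with d omega = (∂Q/∂x - ∂P/∂y) dx ∧ dy.
  ∂Q/∂x = -8*x
  ∂P/∂y = 0
  integrand = ∂Q/∂x - ∂P/∂y = -8*x.
Integrating over R: integral_0^1 integral_0^1 (-8*x) dx dy = -4.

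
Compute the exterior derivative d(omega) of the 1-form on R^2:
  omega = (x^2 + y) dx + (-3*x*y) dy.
d(omega) = (-3*y - 1) dx ∧ dy

For a 1-form omega = sum_i f_i dx_i, the exterior derivative is
  d(omega) = sum_{i < j} (∂f_j/∂x_i - ∂f_i/∂x_j) dx_i ∧ dx_j.
  coefficient of dx ∧ dy: ∂f_2/∂x - ∂f_1/∂y = ∂(-3*x*y)/∂x - ∂(x^2 + y)/∂y = -3*y - 1
Assembling: d(omega) = (-3*y - 1) dx ∧ dy.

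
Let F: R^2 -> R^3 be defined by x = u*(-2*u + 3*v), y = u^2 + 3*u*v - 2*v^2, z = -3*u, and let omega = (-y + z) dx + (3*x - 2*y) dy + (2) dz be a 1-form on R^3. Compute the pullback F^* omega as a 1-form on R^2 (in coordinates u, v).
F^* omega = (-12*u^3 - 9*u^2*v + 12*u^2 - 9*u*v + 18*v^3 - 6) du + (-27*u^3 + 32*u^2*v - 9*u^2 + 6*u*v^2 - 16*v^3) dv

Using F^*(f dg) = (f ∘ F) d(g ∘ F), substitute each coordinate x_i by F_i(u, v) in f_i, and replace dx_i by d F_i = (∂F_i/∂u) du + (∂F_i/∂v) dv.
  For the x component: f_1(F) = -u^2 - 3*u*v - 3*u + 2*v^2; d F_1 = (-4*u + 3*v) du + (3*u) dv
  For the y component: f_2(F) = -8*u^2 + 3*u*v + 4*v^2; d F_2 = (2*u + 3*v) du + (3*u - 4*v) dv
  For the z component: f_3(F) = 2; d F_3 = (-3) du + (0) dv
Combining and collecting du, dv coefficients:
  coeff of du: -12*u^3 - 9*u^2*v + 12*u^2 - 9*u*v + 18*v^3 - 6
  coeff of dv: -27*u^3 + 32*u^2*v - 9*u^2 + 6*u*v^2 - 16*v^3
F^* omega = (-12*u^3 - 9*u^2*v + 12*u^2 - 9*u*v + 18*v^3 - 6) du + (-27*u^3 + 32*u^2*v - 9*u^2 + 6*u*v^2 - 16*v^3) dv.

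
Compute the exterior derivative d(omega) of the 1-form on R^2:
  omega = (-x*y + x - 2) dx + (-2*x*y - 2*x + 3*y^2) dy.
d(omega) = (x - 2*y - 2) dx ∧ dy

For a 1-form omega = sum_i f_i dx_i, the exterior derivative is
  d(omega) = sum_{i < j} (∂f_j/∂x_i - ∂f_i/∂x_j) dx_i ∧ dx_j.
  coefficient of dx ∧ dy: ∂f_2/∂x - ∂f_1/∂y = ∂(-2*x*y - 2*x + 3*y^2)/∂x - ∂(-x*y + x - 2)/∂y = x - 2*y - 2
Assembling: d(omega) = (x - 2*y - 2) dx ∧ dy.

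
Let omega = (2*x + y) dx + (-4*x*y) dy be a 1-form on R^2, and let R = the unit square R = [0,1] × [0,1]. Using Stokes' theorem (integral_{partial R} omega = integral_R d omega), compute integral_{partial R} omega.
integral_(partial R) omega = -3

Stokes: integral_partial_R omega = integral_R d omega with d omega = (∂Q/∂x - ∂P/∂y) dx ∧ dy.
  ∂Q/∂x = -4*y
  ∂P/∂y = 1
  integrand = ∂Q/∂x - ∂P/∂y = -4*y - 1.
Integrating over R: integral_0^1 integral_0^1 (-4*y - 1) dx dy = -3.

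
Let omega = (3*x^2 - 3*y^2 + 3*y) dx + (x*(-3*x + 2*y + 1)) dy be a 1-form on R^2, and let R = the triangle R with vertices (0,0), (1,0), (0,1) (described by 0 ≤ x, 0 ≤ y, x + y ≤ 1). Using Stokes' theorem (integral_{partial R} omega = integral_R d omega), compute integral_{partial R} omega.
integral_(partial R) omega = -2/3

Stokes: integral_partial_R omega = integral_R d omega with d omega = (∂Q/∂x - ∂P/∂y) dx ∧ dy.
  ∂Q/∂x = -6*x + 2*y + 1
  ∂P/∂y = 3 - 6*y
  integrand = ∂Q/∂x - ∂P/∂y = -6*x + 8*y - 2.
Integrating over R: integral_0^1 integral_0^{1-x} (-6*x + 8*y - 2) dy dx = -2/3.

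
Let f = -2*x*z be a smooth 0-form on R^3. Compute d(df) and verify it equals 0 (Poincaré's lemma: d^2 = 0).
d(df) = 0

Step 1: df = sum_i (∂f/∂x_i) dx_i = (-2*z) dx + (0) dy + (-2*x) dz.
Step 2: Apply d again. Using the 1-form formula, the coefficient of dx ∧ dy in d(df) is ∂^2 f/∂x ∂y - ∂^2 f/∂y ∂x = (0) - (0) = 0 (equality of mixed partials for smooth f).
Similarly for dx ∧ dz and dy ∧ dz — all coefficients vanish. So d(df) = 0.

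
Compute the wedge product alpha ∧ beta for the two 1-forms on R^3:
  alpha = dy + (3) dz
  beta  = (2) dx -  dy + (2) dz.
alpha ∧ beta = (-2) dx ∧ dy + (5) dy ∧ dz + (-6) dx ∧ dz

Distribute the wedge, using dx_i ∧ dx_j = -dx_j ∧ dx_i and dx_i ∧ dx_i = 0. For each pair (i, j) with i < j, the coefficient of dx_i ∧ dx_j in alpha ∧ beta is (alpha_i * beta_j - alpha_j * beta_i). Collecting: alpha ∧ beta = (-2) dx ∧ dy + (5) dy ∧ dz + (-6) dx ∧ dz.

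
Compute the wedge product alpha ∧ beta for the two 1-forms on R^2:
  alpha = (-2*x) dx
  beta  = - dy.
alpha ∧ beta = (2*x) dx ∧ dy

Distribute the wedge, using dx_i ∧ dx_j = -dx_j ∧ dx_i and dx_i ∧ dx_i = 0. For each pair (i, j) with i < j, the coefficient of dx_i ∧ dx_j in alpha ∧ beta is (alpha_i * beta_j - alpha_j * beta_i). Collecting: alpha ∧ beta = (2*x) dx ∧ dy.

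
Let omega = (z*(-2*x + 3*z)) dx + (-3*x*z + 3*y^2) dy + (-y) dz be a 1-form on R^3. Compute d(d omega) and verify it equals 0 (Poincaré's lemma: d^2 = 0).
d(d omega) = 0

Step 1: d omega = sum_{i<j} (∂f_j/∂x_i - ∂f_i/∂x_j) dx_i ∧ dx_j:
  coeff of dx ∧ dy: -3*z
  coeff of dx ∧ dz: 2*x - 6*z
  coeff of dy ∧ dz: 3*x - 1
Step 2: Apply d again to each 2-form coefficient. The only possible 3-form in R^3 is dx ∧ dy ∧ dz, with coefficient
  ∂(coeff of dy∧dz)/∂x - ∂(coeff of dx∧dz)/∂y + ∂(coeff of dx∧dy)/∂z
  = ∂/∂x (3*x - 1) - ∂/∂y (2*x - 6*z) + ∂/∂z (-3*z).
Each of these terms simplifies to sums of mixed partials that cancel in pairs. The result is 0 (by equality of mixed partials for smooth functions — Schwarz / Clairaut).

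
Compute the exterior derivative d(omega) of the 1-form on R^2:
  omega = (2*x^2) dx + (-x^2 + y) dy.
d(omega) = (-2*x) dx ∧ dy

For a 1-form omega = sum_i f_i dx_i, the exterior derivative is
  d(omega) = sum_{i < j} (∂f_j/∂x_i - ∂f_i/∂x_j) dx_i ∧ dx_j.
  coefficient of dx ∧ dy: ∂f_2/∂x - ∂f_1/∂y = ∂(-x^2 + y)/∂x - ∂(2*x^2)/∂y = -2*x
Assembling: d(omega) = (-2*x) dx ∧ dy.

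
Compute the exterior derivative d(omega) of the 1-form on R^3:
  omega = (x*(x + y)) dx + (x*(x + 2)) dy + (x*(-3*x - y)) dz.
d(omega) = (x + 2) dx ∧ dy + (-6*x - y) dx ∧ dz + (-x) dy ∧ dz

For a 1-form omega = sum_i f_i dx_i, the exterior derivative is
  d(omega) = sum_{i < j} (∂f_j/∂x_i - ∂f_i/∂x_j) dx_i ∧ dx_j.
  coefficient of dx ∧ dy: ∂f_2/∂x - ∂f_1/∂y = ∂(x*(x + 2))/∂x - ∂(x*(x + y))/∂y = x + 2
  coefficient of dx ∧ dz: ∂f_3/∂x - ∂f_1/∂z = ∂(x*(-3*x - y))/∂x - ∂(x*(x + y))/∂z = -6*x - y
  coefficient of dy ∧ dz: ∂f_3/∂y - ∂f_2/∂z = ∂(x*(-3*x - y))/∂y - ∂(x*(x + 2))/∂z = -x
Assembling: d(omega) = (x + 2) dx ∧ dy + (-6*x - y) dx ∧ dz + (-x) dy ∧ dz.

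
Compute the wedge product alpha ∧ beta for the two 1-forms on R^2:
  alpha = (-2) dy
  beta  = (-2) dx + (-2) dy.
alpha ∧ beta = (-4) dx ∧ dy

Distribute the wedge, using dx_i ∧ dx_j = -dx_j ∧ dx_i and dx_i ∧ dx_i = 0. For each pair (i, j) with i < j, the coefficient of dx_i ∧ dx_j in alpha ∧ beta is (alpha_i * beta_j - alpha_j * beta_i). Collecting: alpha ∧ beta = (-4) dx ∧ dy.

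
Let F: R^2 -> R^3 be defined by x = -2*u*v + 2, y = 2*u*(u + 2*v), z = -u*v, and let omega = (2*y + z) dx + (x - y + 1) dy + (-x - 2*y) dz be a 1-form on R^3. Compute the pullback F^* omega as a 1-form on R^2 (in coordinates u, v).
F^* omega = (-8*u^3 - 36*u^2*v - 32*u*v^2 + 12*u + 14*v) du + (2*u*(-6*u^2 - 16*u*v + 7)) dv

Using F^*(f dg) = (f ∘ F) d(g ∘ F), substitute each coordinate x_i by F_i(u, v) in f_i, and replace dx_i by d F_i = (∂F_i/∂u) du + (∂F_i/∂v) dv.
  For the x component: f_1(F) = u*(4*u + 7*v); d F_1 = (-2*v) du + (-2*u) dv
  For the y component: f_2(F) = -2*u^2 - 6*u*v + 3; d F_2 = (4*u + 4*v) du + (4*u) dv
  For the z component: f_3(F) = -4*u^2 - 6*u*v - 2; d F_3 = (-v) du + (-u) dv
Combining and collecting du, dv coefficients:
  coeff of du: -8*u^3 - 36*u^2*v - 32*u*v^2 + 12*u + 14*v
  coeff of dv: 2*u*(-6*u^2 - 16*u*v + 7)
F^* omega = (-8*u^3 - 36*u^2*v - 32*u*v^2 + 12*u + 14*v) du + (2*u*(-6*u^2 - 16*u*v + 7)) dv.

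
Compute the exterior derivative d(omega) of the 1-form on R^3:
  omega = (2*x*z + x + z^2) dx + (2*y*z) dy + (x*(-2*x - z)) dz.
d(omega) = (-6*x - 3*z) dx ∧ dz + (-2*y) dy ∧ dz

For a 1-form omega = sum_i f_i dx_i, the exterior derivative is
  d(omega) = sum_{i < j} (∂f_j/∂x_i - ∂f_i/∂x_j) dx_i ∧ dx_j.
  coefficient of dx ∧ dz: ∂f_3/∂x - ∂f_1/∂z = ∂(x*(-2*x - z))/∂x - ∂(2*x*z + x + z^2)/∂z = -6*x - 3*z
  coefficient of dy ∧ dz: ∂f_3/∂y - ∂f_2/∂z = ∂(x*(-2*x - z))/∂y - ∂(2*y*z)/∂z = -2*y
Assembling: d(omega) = (-6*x - 3*z) dx ∧ dz + (-2*y) dy ∧ dz.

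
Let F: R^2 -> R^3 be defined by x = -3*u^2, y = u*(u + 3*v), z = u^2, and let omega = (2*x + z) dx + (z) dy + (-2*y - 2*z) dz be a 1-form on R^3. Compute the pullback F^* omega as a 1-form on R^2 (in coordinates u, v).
F^* omega = (u^2*(24*u - 9*v)) du + (3*u^3) dv

Using F^*(f dg) = (f ∘ F) d(g ∘ F), substitute each coordinate x_i by F_i(u, v) in f_i, and replace dx_i by d F_i = (∂F_i/∂u) du + (∂F_i/∂v) dv.
  For the x component: f_1(F) = -5*u^2; d F_1 = (-6*u) du + (0) dv
  For the y component: f_2(F) = u^2; d F_2 = (2*u + 3*v) du + (3*u) dv
  For the z component: f_3(F) = 2*u*(-2*u - 3*v); d F_3 = (2*u) du + (0) dv
Combining and collecting du, dv coefficients:
  coeff of du: u^2*(24*u - 9*v)
  coeff of dv: 3*u^3
F^* omega = (u^2*(24*u - 9*v)) du + (3*u^3) dv.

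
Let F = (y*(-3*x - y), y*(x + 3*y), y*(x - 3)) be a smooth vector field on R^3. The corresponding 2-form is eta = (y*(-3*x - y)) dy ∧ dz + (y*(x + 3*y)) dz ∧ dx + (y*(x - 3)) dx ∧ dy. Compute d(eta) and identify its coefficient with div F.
d(eta) = (x + 3*y) dx ∧ dy ∧ dz; div F = x + 3*y

For a 2-form in R^3 of the form above, applying d gives a 3-form with coefficient ∂P/∂x + ∂Q/∂y + ∂R/∂z:
  ∂P/∂x = -3*y
  ∂Q/∂y = x + 6*y
  ∂R/∂z = 0
Sum = x + 3*y, which is exactly div F.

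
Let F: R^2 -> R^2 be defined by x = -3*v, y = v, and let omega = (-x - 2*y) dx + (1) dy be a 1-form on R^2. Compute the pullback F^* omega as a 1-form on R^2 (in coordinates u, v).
F^* omega = (1 - 3*v) dv

Using F^*(f dg) = (f ∘ F) d(g ∘ F), substitute each coordinate x_i by F_i(u, v) in f_i, and replace dx_i by d F_i = (∂F_i/∂u) du + (∂F_i/∂v) dv.
  For the x component: f_1(F) = v; d F_1 = (0) du + (-3) dv
  For the y component: f_2(F) = 1; d F_2 = (0) du + (1) dv
Combining and collecting du, dv coefficients:
  coeff of du: 0
  coeff of dv: 1 - 3*v
F^* omega = (1 - 3*v) dv.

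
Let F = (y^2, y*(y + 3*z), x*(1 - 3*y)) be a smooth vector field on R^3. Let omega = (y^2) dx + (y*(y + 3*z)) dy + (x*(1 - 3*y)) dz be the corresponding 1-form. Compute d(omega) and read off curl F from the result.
d(omega) = (-3*x - 3*y) dy ∧ dz + (3*y - 1) dz ∧ dx + (-2*y) dx ∧ dy; curl F = (-3*x - 3*y, 3*y - 1, -2*y)

d omega = sum_{i<j} (∂f_j/∂x_i - ∂f_i/∂x_j) dx_i ∧ dx_j. Under the identification (dy ∧ dz, dz ∧ dx, dx ∧ dy) ↔ (e_x, e_y, e_z), the coefficients are exactly the components of curl F. Compute:
  ∂R/∂y - ∂Q/∂z = (-3*x) - (3*y) = -3*x - 3*y
  ∂P/∂z - ∂R/∂x = (0) - (1 - 3*y) = 3*y - 1
  ∂Q/∂x - ∂P/∂y = (0) - (2*y) = -2*y.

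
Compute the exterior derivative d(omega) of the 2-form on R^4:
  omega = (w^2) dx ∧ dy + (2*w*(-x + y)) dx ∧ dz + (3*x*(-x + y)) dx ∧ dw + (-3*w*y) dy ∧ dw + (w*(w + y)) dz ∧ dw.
d(omega) = (2*w - 3*x) dx ∧ dy ∧ dw + (-2*w) dx ∧ dy ∧ dz + (-2*x + 2*y) dx ∧ dz ∧ dw + (w) dy ∧ dz ∧ dw

For a 2-form omega = sum_{i<j} g_{ij} dx_i ∧ dx_j, the exterior derivative is
  d(omega) = sum_{i<j} d(g_{ij}) ∧ dx_i ∧ dx_j = sum_{i<j, k} (∂g_{ij}/∂x_k) dx_k ∧ dx_i ∧ dx_j.
Expand each term, using dx_k ∧ dx_i ∧ dx_j = sgn(permutation) dx_{(a)} ∧ dx_{(b)} ∧ dx_{(c)} with (a < b < c) sorted:
  d(w^2) includes (∂/∂w)(w^2) dw = (2*w) dw, which multiplied by dx ∧ dy gives (2*w) dx ∧ dy ∧ dw
  d(2*w*(-x + y)) includes (∂/∂y)(2*w*(-x + y)) dy = (2*w) dy, which multiplied by dx ∧ dz gives (-2*w) dx ∧ dy ∧ dz
  d(2*w*(-x + y)) includes (∂/∂w)(2*w*(-x + y)) dw = (-2*x + 2*y) dw, which multiplied by dx ∧ dz gives (-2*x + 2*y) dx ∧ dz ∧ dw
  d(3*x*(-x + y)) includes (∂/∂y)(3*x*(-x + y)) dy = (3*x) dy, which multiplied by dx ∧ dw gives (-3*x) dx ∧ dy ∧ dw
  d(w*(w + y)) includes (∂/∂y)(w*(w + y)) dy = (w) dy, which multiplied by dz ∧ dw gives (w) dy ∧ dz ∧ dw
Collecting like 3-forms: d(omega) = (2*w - 3*x) dx ∧ dy ∧ dw + (-2*w) dx ∧ dy ∧ dz + (-2*x + 2*y) dx ∧ dz ∧ dw + (w) dy ∧ dz ∧ dw.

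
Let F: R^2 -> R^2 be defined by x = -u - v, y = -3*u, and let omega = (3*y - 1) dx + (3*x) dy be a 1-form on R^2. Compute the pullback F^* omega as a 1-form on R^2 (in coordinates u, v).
F^* omega = (18*u + 9*v + 1) du + (9*u + 1) dv

Using F^*(f dg) = (f ∘ F) d(g ∘ F), substitute each coordinate x_i by F_i(u, v) in f_i, and replace dx_i by d F_i = (∂F_i/∂u) du + (∂F_i/∂v) dv.
  For the x component: f_1(F) = -9*u - 1; d F_1 = (-1) du + (-1) dv
  For the y component: f_2(F) = -3*u - 3*v; d F_2 = (-3) du + (0) dv
Combining and collecting du, dv coefficients:
  coeff of du: 18*u + 9*v + 1
  coeff of dv: 9*u + 1
F^* omega = (18*u + 9*v + 1) du + (9*u + 1) dv.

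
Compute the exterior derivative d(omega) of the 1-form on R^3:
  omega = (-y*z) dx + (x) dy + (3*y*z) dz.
d(omega) = (z + 1) dx ∧ dy + (y) dx ∧ dz + (3*z) dy ∧ dz

For a 1-form omega = sum_i f_i dx_i, the exterior derivative is
  d(omega) = sum_{i < j} (∂f_j/∂x_i - ∂f_i/∂x_j) dx_i ∧ dx_j.
  coefficient of dx ∧ dy: ∂f_2/∂x - ∂f_1/∂y = ∂(x)/∂x - ∂(-y*z)/∂y = z + 1
  coefficient of dx ∧ dz: ∂f_3/∂x - ∂f_1/∂z = ∂(3*y*z)/∂x - ∂(-y*z)/∂z = y
  coefficient of dy ∧ dz: ∂f_3/∂y - ∂f_2/∂z = ∂(3*y*z)/∂y - ∂(x)/∂z = 3*z
Assembling: d(omega) = (z + 1) dx ∧ dy + (y) dx ∧ dz + (3*z) dy ∧ dz.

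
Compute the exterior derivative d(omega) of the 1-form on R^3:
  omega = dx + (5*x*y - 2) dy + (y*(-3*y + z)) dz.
d(omega) = (5*y) dx ∧ dy + (-6*y + z) dy ∧ dz

For a 1-form omega = sum_i f_i dx_i, the exterior derivative is
  d(omega) = sum_{i < j} (∂f_j/∂x_i - ∂f_i/∂x_j) dx_i ∧ dx_j.
  coefficient of dx ∧ dy: ∂f_2/∂x - ∂f_1/∂y = ∂(5*x*y - 2)/∂x - ∂(1)/∂y = 5*y
  coefficient of dy ∧ dz: ∂f_3/∂y - ∂f_2/∂z = ∂(y*(-3*y + z))/∂y - ∂(5*x*y - 2)/∂z = -6*y + z
Assembling: d(omega) = (5*y) dx ∧ dy + (-6*y + z) dy ∧ dz.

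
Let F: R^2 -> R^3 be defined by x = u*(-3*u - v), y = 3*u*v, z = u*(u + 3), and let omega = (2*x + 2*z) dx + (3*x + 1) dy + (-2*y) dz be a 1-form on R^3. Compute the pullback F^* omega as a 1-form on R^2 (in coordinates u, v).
F^* omega = (24*u^3 - 23*u^2*v - 36*u^2 - 7*u*v^2 - 24*u*v + 3*v) du + (u*(-23*u^2 - 7*u*v - 6*u + 3)) dv

Using F^*(f dg) = (f ∘ F) d(g ∘ F), substitute each coordinate x_i by F_i(u, v) in f_i, and replace dx_i by d F_i = (∂F_i/∂u) du + (∂F_i/∂v) dv.
  For the x component: f_1(F) = 2*u*(-2*u - v + 3); d F_1 = (-6*u - v) du + (-u) dv
  For the y component: f_2(F) = -9*u^2 - 3*u*v + 1; d F_2 = (3*v) du + (3*u) dv
  For the z component: f_3(F) = -6*u*v; d F_3 = (2*u + 3) du + (0) dv
Combining and collecting du, dv coefficients:
  coeff of du: 24*u^3 - 23*u^2*v - 36*u^2 - 7*u*v^2 - 24*u*v + 3*v
  coeff of dv: u*(-23*u^2 - 7*u*v - 6*u + 3)
F^* omega = (24*u^3 - 23*u^2*v - 36*u^2 - 7*u*v^2 - 24*u*v + 3*v) du + (u*(-23*u^2 - 7*u*v - 6*u + 3)) dv.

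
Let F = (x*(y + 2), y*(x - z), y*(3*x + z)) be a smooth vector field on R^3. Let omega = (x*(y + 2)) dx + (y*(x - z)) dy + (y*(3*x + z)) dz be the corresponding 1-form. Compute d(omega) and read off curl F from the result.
d(omega) = (3*x + y + z) dy ∧ dz + (-3*y) dz ∧ dx + (-x + y) dx ∧ dy; curl F = (3*x + y + z, -3*y, -x + y)

d omega = sum_{i<j} (∂f_j/∂x_i - ∂f_i/∂x_j) dx_i ∧ dx_j. Under the identification (dy ∧ dz, dz ∧ dx, dx ∧ dy) ↔ (e_x, e_y, e_z), the coefficients are exactly the components of curl F. Compute:
  ∂R/∂y - ∂Q/∂z = (3*x + z) - (-y) = 3*x + y + z
  ∂P/∂z - ∂R/∂x = (0) - (3*y) = -3*y
  ∂Q/∂x - ∂P/∂y = (y) - (x) = -x + y.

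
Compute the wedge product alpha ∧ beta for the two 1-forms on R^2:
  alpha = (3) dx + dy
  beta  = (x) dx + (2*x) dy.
alpha ∧ beta = (5*x) dx ∧ dy

Distribute the wedge, using dx_i ∧ dx_j = -dx_j ∧ dx_i and dx_i ∧ dx_i = 0. For each pair (i, j) with i < j, the coefficient of dx_i ∧ dx_j in alpha ∧ beta is (alpha_i * beta_j - alpha_j * beta_i). Collecting: alpha ∧ beta = (5*x) dx ∧ dy.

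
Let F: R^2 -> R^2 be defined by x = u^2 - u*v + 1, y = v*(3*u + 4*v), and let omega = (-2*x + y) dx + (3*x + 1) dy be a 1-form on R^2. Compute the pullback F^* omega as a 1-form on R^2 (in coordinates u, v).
F^* omega = (-4*u^3 + 21*u^2*v - 6*u*v^2 - 4*u - 4*v^3 + 14*v) du + (11*u^3 + 10*u^2*v - 28*u*v^2 + 14*u + 32*v) dv

Using F^*(f dg) = (f ∘ F) d(g ∘ F), substitute each coordinate x_i by F_i(u, v) in f_i, and replace dx_i by d F_i = (∂F_i/∂u) du + (∂F_i/∂v) dv.
  For the x component: f_1(F) = -2*u^2 + 5*u*v + 4*v^2 - 2; d F_1 = (2*u - v) du + (-u) dv
  For the y component: f_2(F) = 3*u^2 - 3*u*v + 4; d F_2 = (3*v) du + (3*u + 8*v) dv
Combining and collecting du, dv coefficients:
  coeff of du: -4*u^3 + 21*u^2*v - 6*u*v^2 - 4*u - 4*v^3 + 14*v
  coeff of dv: 11*u^3 + 10*u^2*v - 28*u*v^2 + 14*u + 32*v
F^* omega = (-4*u^3 + 21*u^2*v - 6*u*v^2 - 4*u - 4*v^3 + 14*v) du + (11*u^3 + 10*u^2*v - 28*u*v^2 + 14*u + 32*v) dv.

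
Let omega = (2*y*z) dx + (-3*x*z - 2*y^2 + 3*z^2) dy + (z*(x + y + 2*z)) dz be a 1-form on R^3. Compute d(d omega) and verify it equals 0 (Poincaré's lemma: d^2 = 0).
d(d omega) = 0

Step 1: d omega = sum_{i<j} (∂f_j/∂x_i - ∂f_i/∂x_j) dx_i ∧ dx_j:
  coeff of dx ∧ dy: -5*z
  coeff of dx ∧ dz: -2*y + z
  coeff of dy ∧ dz: 3*x - 5*z
Step 2: Apply d again to each 2-form coefficient. The only possible 3-form in R^3 is dx ∧ dy ∧ dz, with coefficient
  ∂(coeff of dy∧dz)/∂x - ∂(coeff of dx∧dz)/∂y + ∂(coeff of dx∧dy)/∂z
  = ∂/∂x (3*x - 5*z) - ∂/∂y (-2*y + z) + ∂/∂z (-5*z).
Each of these terms simplifies to sums of mixed partials that cancel in pairs. The result is 0 (by equality of mixed partials for smooth functions — Schwarz / Clairaut).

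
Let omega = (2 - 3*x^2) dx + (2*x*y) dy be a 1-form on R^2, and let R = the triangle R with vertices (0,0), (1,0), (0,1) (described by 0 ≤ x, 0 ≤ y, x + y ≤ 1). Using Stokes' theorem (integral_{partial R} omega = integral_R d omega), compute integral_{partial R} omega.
integral_(partial R) omega = 1/3

Stokes: integral_partial_R omega = integral_R d omega with d omega = (∂Q/∂x - ∂P/∂y) dx ∧ dy.
  ∂Q/∂x = 2*y
  ∂P/∂y = 0
  integrand = ∂Q/∂x - ∂P/∂y = 2*y.
Integrating over R: integral_0^1 integral_0^{1-x} (2*y) dy dx = 1/3.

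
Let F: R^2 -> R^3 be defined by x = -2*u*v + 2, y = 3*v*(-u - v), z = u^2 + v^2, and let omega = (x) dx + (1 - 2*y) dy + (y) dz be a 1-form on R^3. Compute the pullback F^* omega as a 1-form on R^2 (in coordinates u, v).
F^* omega = (v*(-6*u^2 - 20*u*v - 18*v^2 - 7)) du + (-14*u^2*v - 60*u*v^2 - 7*u - 42*v^3 - 6*v) dv

Using F^*(f dg) = (f ∘ F) d(g ∘ F), substitute each coordinate x_i by F_i(u, v) in f_i, and replace dx_i by d F_i = (∂F_i/∂u) du + (∂F_i/∂v) dv.
  For the x component: f_1(F) = -2*u*v + 2; d F_1 = (-2*v) du + (-2*u) dv
  For the y component: f_2(F) = 6*u*v + 6*v^2 + 1; d F_2 = (-3*v) du + (-3*u - 6*v) dv
  For the z component: f_3(F) = 3*v*(-u - v); d F_3 = (2*u) du + (2*v) dv
Combining and collecting du, dv coefficients:
  coeff of du: v*(-6*u^2 - 20*u*v - 18*v^2 - 7)
  coeff of dv: -14*u^2*v - 60*u*v^2 - 7*u - 42*v^3 - 6*v
F^* omega = (v*(-6*u^2 - 20*u*v - 18*v^2 - 7)) du + (-14*u^2*v - 60*u*v^2 - 7*u - 42*v^3 - 6*v) dv.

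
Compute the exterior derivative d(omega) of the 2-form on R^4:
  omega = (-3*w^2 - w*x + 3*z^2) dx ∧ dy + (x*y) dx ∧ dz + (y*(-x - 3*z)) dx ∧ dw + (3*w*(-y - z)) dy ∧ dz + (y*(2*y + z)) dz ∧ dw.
d(omega) = (-x + 6*z) dx ∧ dy ∧ dz + (-6*w + 3*z) dx ∧ dy ∧ dw + (3*y) dx ∧ dz ∧ dw + (y - 2*z) dy ∧ dz ∧ dw

For a 2-form omega = sum_{i<j} g_{ij} dx_i ∧ dx_j, the exterior derivative is
  d(omega) = sum_{i<j} d(g_{ij}) ∧ dx_i ∧ dx_j = sum_{i<j, k} (∂g_{ij}/∂x_k) dx_k ∧ dx_i ∧ dx_j.
Expand each term, using dx_k ∧ dx_i ∧ dx_j = sgn(permutation) dx_{(a)} ∧ dx_{(b)} ∧ dx_{(c)} with (a < b < c) sorted:
  d(-3*w^2 - w*x + 3*z^2) includes (∂/∂z)(-3*w^2 - w*x + 3*z^2) dz = (6*z) dz, which multiplied by dx ∧ dy gives (6*z) dx ∧ dy ∧ dz
  d(-3*w^2 - w*x + 3*z^2) includes (∂/∂w)(-3*w^2 - w*x + 3*z^2) dw = (-6*w - x) dw, which multiplied by dx ∧ dy gives (-6*w - x) dx ∧ dy ∧ dw
  d(x*y) includes (∂/∂y)(x*y) dy = (x) dy, which multiplied by dx ∧ dz gives (-x) dx ∧ dy ∧ dz
  d(y*(-x - 3*z)) includes (∂/∂y)(y*(-x - 3*z)) dy = (-x - 3*z) dy, which multiplied by dx ∧ dw gives (x + 3*z) dx ∧ dy ∧ dw
  d(y*(-x - 3*z)) includes (∂/∂z)(y*(-x - 3*z)) dz = (-3*y) dz, which multiplied by dx ∧ dw gives (3*y) dx ∧ dz ∧ dw
  d(3*w*(-y - z)) includes (∂/∂w)(3*w*(-y - z)) dw = (-3*y - 3*z) dw, which multiplied by dy ∧ dz gives (-3*y - 3*z) dy ∧ dz ∧ dw
  d(y*(2*y + z)) includes (∂/∂y)(y*(2*y + z)) dy = (4*y + z) dy, which multiplied by dz ∧ dw gives (4*y + z) dy ∧ dz ∧ dw
Collecting like 3-forms: d(omega) = (-x + 6*z) dx ∧ dy ∧ dz + (-6*w + 3*z) dx ∧ dy ∧ dw + (3*y) dx ∧ dz ∧ dw + (y - 2*z) dy ∧ dz ∧ dw.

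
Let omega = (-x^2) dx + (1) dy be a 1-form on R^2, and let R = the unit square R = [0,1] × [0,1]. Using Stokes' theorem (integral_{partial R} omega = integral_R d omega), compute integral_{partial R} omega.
integral_(partial R) omega = 0

Stokes: integral_partial_R omega = integral_R d omega with d omega = (∂Q/∂x - ∂P/∂y) dx ∧ dy.
  ∂Q/∂x = 0
  ∂P/∂y = 0
  integrand = ∂Q/∂x - ∂P/∂y = 0.
Integrating over R: integral_0^1 integral_0^1 (0) dx dy = 0.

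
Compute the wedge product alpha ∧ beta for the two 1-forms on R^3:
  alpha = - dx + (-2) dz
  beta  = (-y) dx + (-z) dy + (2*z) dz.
alpha ∧ beta = (z) dx ∧ dy + (-2*y - 2*z) dx ∧ dz + (-2*z) dy ∧ dz

Distribute the wedge, using dx_i ∧ dx_j = -dx_j ∧ dx_i and dx_i ∧ dx_i = 0. For each pair (i, j) with i < j, the coefficient of dx_i ∧ dx_j in alpha ∧ beta is (alpha_i * beta_j - alpha_j * beta_i). Collecting: alpha ∧ beta = (z) dx ∧ dy + (-2*y - 2*z) dx ∧ dz + (-2*z) dy ∧ dz.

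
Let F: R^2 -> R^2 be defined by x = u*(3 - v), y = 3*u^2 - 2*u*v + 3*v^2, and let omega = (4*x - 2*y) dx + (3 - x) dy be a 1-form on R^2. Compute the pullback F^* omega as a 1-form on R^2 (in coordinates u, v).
F^* omega = (12*u^2*v - 36*u^2 - 2*u*v^2 - 6*u*v + 54*u + 6*v^3 - 18*v^2 - 6*v) du + (6*u^3 - 2*u^2*v - 6*u^2 + 12*u*v^2 - 18*u*v - 6*u + 18*v) dv

Using F^*(f dg) = (f ∘ F) d(g ∘ F), substitute each coordinate x_i by F_i(u, v) in f_i, and replace dx_i by d F_i = (∂F_i/∂u) du + (∂F_i/∂v) dv.
  For the x component: f_1(F) = -6*u^2 + 12*u - 6*v^2; d F_1 = (3 - v) du + (-u) dv
  For the y component: f_2(F) = u*v - 3*u + 3; d F_2 = (6*u - 2*v) du + (-2*u + 6*v) dv
Combining and collecting du, dv coefficients:
  coeff of du: 12*u^2*v - 36*u^2 - 2*u*v^2 - 6*u*v + 54*u + 6*v^3 - 18*v^2 - 6*v
  coeff of dv: 6*u^3 - 2*u^2*v - 6*u^2 + 12*u*v^2 - 18*u*v - 6*u + 18*v
F^* omega = (12*u^2*v - 36*u^2 - 2*u*v^2 - 6*u*v + 54*u + 6*v^3 - 18*v^2 - 6*v) du + (6*u^3 - 2*u^2*v - 6*u^2 + 12*u*v^2 - 18*u*v - 6*u + 18*v) dv.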